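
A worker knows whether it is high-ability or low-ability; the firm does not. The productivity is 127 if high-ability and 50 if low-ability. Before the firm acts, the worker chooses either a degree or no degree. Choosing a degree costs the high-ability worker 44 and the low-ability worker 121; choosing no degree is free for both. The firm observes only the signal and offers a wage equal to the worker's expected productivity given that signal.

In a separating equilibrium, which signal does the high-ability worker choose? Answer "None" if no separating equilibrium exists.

degree

Try high-ability → degree, low-ability → no degree:
  Under separation the firm infers type exactly: degree → high-ability (pays 127), no degree → low-ability (pays 50).
  High-ability: degree gives 127 − 44 = 83; no degree gives 50 − 0 = 50. No deviation. ✓
  Low-ability: no degree gives 50 − 0 = 50; degree gives 127 − 121 = 6. No deviation. ✓
Both hold — the high-ability type sends degree.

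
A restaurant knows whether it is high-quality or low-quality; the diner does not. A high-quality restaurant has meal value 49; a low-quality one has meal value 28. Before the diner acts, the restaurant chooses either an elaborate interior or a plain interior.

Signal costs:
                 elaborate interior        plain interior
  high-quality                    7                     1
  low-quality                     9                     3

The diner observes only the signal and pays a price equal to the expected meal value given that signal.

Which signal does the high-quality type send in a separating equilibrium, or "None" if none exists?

Try high-quality → elaborate interior, low-quality → plain interior:
  If types separate, elaborate interior earns payment 49 and plain interior earns 28.
  High-quality: elaborate interior gives 49 − 7 = 42; plain interior gives 28 − 1 = 27. No deviation. ✓
  Low-quality: plain interior gives 28 − 3 = 25; elaborate interior gives 49 − 9 = 40. Would deviate. ✗
Try high-quality → plain interior, low-quality → elaborate interior:
  If types separate, plain interior earns payment 49 and elaborate interior earns 28.
  High-quality: plain interior gives 49 − 1 = 48; elaborate interior gives 28 − 7 = 21. No deviation. ✓
  Low-quality: elaborate interior gives 28 − 9 = 19; plain interior gives 49 − 3 = 46. Would deviate. ✗
Neither assignment is incentive-compatible.

None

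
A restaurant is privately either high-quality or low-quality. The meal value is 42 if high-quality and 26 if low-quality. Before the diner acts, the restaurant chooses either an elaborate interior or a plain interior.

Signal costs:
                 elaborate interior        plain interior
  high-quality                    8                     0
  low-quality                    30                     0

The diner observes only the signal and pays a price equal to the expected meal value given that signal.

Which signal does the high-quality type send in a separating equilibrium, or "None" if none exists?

elaborate interior

Try high-quality → elaborate interior, low-quality → plain interior:
  If types separate, elaborate interior earns payment 42 and plain interior earns 26.
  High-quality: elaborate interior gives 42 − 8 = 34; plain interior gives 26 − 0 = 26. No deviation. ✓
  Low-quality: plain interior gives 26 − 0 = 26; elaborate interior gives 42 − 30 = 12. No deviation. ✓
Both hold — the high-quality type sends elaborate interior.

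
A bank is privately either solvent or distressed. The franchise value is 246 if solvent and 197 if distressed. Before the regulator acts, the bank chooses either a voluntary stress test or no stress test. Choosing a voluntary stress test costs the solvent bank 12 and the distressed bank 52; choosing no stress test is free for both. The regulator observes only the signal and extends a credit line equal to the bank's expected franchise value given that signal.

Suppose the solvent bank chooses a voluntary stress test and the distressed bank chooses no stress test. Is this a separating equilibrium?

If types separate, stress test earns payment 246 and no stress test earns 197.
Solvent: stress test gives 246 − 12 = 234; no stress test gives 197 − 0 = 197. No deviation. ✓
Distressed: no stress test gives 197 − 0 = 197; stress test gives 246 − 52 = 194. No deviation. ✓
Both incentive constraints hold.

Yes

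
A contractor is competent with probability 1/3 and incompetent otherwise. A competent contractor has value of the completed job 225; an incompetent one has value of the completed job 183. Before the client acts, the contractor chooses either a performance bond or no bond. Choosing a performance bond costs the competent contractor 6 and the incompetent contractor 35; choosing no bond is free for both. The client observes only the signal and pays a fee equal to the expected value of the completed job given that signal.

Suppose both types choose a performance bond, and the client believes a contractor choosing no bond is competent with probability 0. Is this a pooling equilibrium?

No

On the equilibrium path (bond) the client holds the prior 1/3 and pays 1/3·225 + 2/3·183 = 197. Off-path (no bond) belief 0 gives 0·225 + 1·183 = 183.
Competent: bond gives 197 − 6 = 191; no bond gives 183 − 0 = 183. Stays. ✓
Incompetent: bond gives 197 − 35 = 162; no bond gives 183 − 0 = 183. Deviates. ✗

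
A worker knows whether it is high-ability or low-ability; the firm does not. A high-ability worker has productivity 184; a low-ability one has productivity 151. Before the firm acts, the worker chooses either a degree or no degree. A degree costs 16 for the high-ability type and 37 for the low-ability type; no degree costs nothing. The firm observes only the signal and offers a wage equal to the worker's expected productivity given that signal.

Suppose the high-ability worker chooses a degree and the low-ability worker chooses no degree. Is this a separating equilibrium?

If types separate, degree earns payment 184 and no degree earns 151.
High-ability: degree gives 184 − 16 = 168; no degree gives 151 − 0 = 151. No deviation. ✓
Low-ability: no degree gives 151 − 0 = 151; degree gives 184 − 37 = 147. No deviation. ✓
Neither type gains from mimicking the other.

Yes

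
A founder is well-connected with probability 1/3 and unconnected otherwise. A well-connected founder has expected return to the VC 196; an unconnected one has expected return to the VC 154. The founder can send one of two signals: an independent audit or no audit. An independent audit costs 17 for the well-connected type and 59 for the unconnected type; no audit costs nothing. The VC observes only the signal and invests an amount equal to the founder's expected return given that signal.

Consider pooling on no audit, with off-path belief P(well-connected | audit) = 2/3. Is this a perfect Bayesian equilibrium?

At the pooled signal (no audit) the VC holds the prior 1/3 and pays 1/3·196 + 2/3·154 = 168. Off-path (audit) belief 2/3 gives 2/3·196 + 1/3·154 = 182.
Well-connected: no audit gives 168 − 0 = 168; audit gives 182 − 17 = 165. Stays. ✓
Unconnected: no audit gives 168 − 0 = 168; audit gives 182 − 59 = 123. Stays. ✓

Yes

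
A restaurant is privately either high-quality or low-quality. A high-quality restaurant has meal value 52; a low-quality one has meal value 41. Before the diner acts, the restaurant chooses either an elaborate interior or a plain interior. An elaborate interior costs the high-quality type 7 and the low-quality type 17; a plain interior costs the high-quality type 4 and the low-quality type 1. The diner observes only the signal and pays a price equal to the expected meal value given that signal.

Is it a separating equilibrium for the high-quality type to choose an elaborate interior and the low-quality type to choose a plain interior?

Yes

If types separate, elaborate interior earns payment 52 and plain interior earns 41.
High-quality: elaborate interior gives 52 − 7 = 45; plain interior gives 41 − 4 = 37. No deviation. ✓
Low-quality: plain interior gives 41 − 1 = 40; elaborate interior gives 52 − 17 = 35. No deviation. ✓
Neither type gains from mimicking the other.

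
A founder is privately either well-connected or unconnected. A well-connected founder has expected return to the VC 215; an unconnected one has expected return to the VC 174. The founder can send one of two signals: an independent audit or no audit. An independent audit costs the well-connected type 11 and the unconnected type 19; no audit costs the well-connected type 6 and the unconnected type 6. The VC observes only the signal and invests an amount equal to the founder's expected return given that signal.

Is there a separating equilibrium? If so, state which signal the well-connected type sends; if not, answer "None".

Try well-connected → audit, unconnected → no audit:
  Under separation the VC infers type exactly: audit → well-connected (pays 215), no audit → unconnected (pays 174).
  Well-connected: audit gives 215 − 11 = 204; no audit gives 174 − 6 = 168. No deviation. ✓
  Unconnected: no audit gives 174 − 6 = 168; audit gives 215 − 19 = 196. Would deviate. ✗
Try well-connected → no audit, unconnected → audit:
  Under separation the VC infers type exactly: no audit → well-connected (pays 215), audit → unconnected (pays 174).
  Well-connected: no audit gives 215 − 6 = 209; audit gives 174 − 11 = 163. No deviation. ✓
  Unconnected: audit gives 174 − 19 = 155; no audit gives 215 − 6 = 209. Would deviate. ✗
Neither assignment is incentive-compatible.

None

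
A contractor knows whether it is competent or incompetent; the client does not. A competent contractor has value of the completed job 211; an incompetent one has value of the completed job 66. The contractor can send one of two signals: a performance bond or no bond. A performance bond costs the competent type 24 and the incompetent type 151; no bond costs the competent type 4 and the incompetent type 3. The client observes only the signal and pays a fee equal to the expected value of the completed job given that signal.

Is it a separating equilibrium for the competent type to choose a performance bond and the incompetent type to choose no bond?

Yes

If types separate, bond earns payment 211 and no bond earns 66.
Competent: bond gives 211 − 24 = 187; no bond gives 66 − 4 = 62. No deviation. ✓
Incompetent: no bond gives 66 − 3 = 63; bond gives 211 − 151 = 60. No deviation. ✓
Both incentive constraints hold.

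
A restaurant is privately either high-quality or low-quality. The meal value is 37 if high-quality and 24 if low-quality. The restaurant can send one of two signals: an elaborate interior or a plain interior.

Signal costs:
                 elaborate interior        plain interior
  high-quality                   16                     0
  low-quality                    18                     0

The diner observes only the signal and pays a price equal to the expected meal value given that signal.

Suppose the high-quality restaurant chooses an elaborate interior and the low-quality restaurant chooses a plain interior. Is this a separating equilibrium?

If types separate, elaborate interior earns payment 37 and plain interior earns 24.
High-quality: elaborate interior gives 37 − 16 = 21; plain interior gives 24 − 0 = 24. Would deviate. ✗
Low-quality: plain interior gives 24 − 0 = 24; elaborate interior gives 37 − 18 = 19. No deviation. ✓

No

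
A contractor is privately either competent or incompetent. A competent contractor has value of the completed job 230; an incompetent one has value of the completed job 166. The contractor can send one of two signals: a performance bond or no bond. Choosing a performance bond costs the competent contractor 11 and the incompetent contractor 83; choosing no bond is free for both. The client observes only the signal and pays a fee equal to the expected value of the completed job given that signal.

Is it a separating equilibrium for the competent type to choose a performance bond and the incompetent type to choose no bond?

Yes

Under separation the client infers type exactly: bond → competent (pays 230), no bond → incompetent (pays 166).
Competent: bond gives 230 − 11 = 219; no bond gives 166 − 0 = 166. No deviation. ✓
Incompetent: no bond gives 166 − 0 = 166; bond gives 230 − 83 = 147. No deviation. ✓
Neither type gains from mimicking the other.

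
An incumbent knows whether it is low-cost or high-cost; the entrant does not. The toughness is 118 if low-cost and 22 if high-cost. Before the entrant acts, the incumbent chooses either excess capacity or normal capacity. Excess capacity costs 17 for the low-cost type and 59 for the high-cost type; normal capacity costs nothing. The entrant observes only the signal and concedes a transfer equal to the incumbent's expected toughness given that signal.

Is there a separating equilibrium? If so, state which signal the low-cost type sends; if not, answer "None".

None

Try low-cost → excess capacity, high-cost → normal capacity:
  If types separate, excess capacity earns payment 118 and normal capacity earns 22.
  Low-cost: excess capacity gives 118 − 17 = 101; normal capacity gives 22 − 0 = 22. No deviation. ✓
  High-cost: normal capacity gives 22 − 0 = 22; excess capacity gives 118 − 59 = 59. Would deviate. ✗
Try low-cost → normal capacity, high-cost → excess capacity:
  If types separate, normal capacity earns payment 118 and excess capacity earns 22.
  Low-cost: normal capacity gives 118 − 0 = 118; excess capacity gives 22 − 17 = 5. No deviation. ✓
  High-cost: excess capacity gives 22 − 59 = -37; normal capacity gives 118 − 0 = 118. Would deviate. ✗
Neither assignment is incentive-compatible.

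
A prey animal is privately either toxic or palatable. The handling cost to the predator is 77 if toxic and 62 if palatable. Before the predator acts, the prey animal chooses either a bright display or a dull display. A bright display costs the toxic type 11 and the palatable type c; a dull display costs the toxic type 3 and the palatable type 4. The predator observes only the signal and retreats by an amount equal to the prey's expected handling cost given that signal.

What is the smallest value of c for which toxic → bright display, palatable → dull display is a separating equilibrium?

19

Under separation: bright display → toxic (pays 77); dull display → palatable (pays 62).
Toxic: 77 − 11 = 66 ≥ 62 − 3 = 59. Holds regardless of c. ✓
Palatable: 62 − 4 ≥ 77 − c, so c ≥ 77 − 58 = 19.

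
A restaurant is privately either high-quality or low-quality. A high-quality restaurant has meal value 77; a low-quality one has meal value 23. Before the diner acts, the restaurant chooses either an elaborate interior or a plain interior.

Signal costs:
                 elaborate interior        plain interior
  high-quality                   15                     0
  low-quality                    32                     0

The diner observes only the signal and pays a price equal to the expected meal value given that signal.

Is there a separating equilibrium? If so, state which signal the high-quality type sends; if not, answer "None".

None

Try high-quality → elaborate interior, low-quality → plain interior:
  Under separation the diner infers type exactly: elaborate interior → high-quality (pays 77), plain interior → low-quality (pays 23).
  High-quality: elaborate interior gives 77 − 15 = 62; plain interior gives 23 − 0 = 23. No deviation. ✓
  Low-quality: plain interior gives 23 − 0 = 23; elaborate interior gives 77 − 32 = 45. Would deviate. ✗
Try high-quality → plain interior, low-quality → elaborate interior:
  Under separation the diner infers type exactly: plain interior → high-quality (pays 77), elaborate interior → low-quality (pays 23).
  High-quality: plain interior gives 77 − 0 = 77; elaborate interior gives 23 − 15 = 8. No deviation. ✓
  Low-quality: elaborate interior gives 23 − 32 = -9; plain interior gives 77 − 0 = 77. Would deviate. ✗
Neither assignment is incentive-compatible.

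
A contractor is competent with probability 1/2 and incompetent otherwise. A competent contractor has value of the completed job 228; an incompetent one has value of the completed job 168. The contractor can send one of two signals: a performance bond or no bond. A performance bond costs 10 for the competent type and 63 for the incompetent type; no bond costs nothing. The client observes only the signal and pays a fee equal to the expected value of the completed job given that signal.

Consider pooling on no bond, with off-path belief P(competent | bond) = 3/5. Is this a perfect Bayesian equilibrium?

Yes

On the equilibrium path (no bond) the client holds the prior 1/2 and pays 1/2·228 + 1/2·168 = 198. Off-path (bond) belief 3/5 gives 3/5·228 + 2/5·168 = 204.
Competent: no bond gives 198 − 0 = 198; bond gives 204 − 10 = 194. Stays. ✓
Incompetent: no bond gives 198 − 0 = 198; bond gives 204 − 63 = 141. Stays. ✓
Beliefs are Bayes-consistent on-path and both types best-respond.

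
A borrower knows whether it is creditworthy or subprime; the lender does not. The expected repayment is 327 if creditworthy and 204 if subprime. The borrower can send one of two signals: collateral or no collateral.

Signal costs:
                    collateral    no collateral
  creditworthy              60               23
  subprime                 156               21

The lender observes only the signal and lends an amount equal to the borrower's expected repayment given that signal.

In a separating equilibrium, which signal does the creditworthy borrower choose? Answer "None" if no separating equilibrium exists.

collateral

Try creditworthy → collateral, subprime → no collateral:
  If types separate, collateral earns payment 327 and no collateral earns 204.
  Creditworthy: collateral gives 327 − 60 = 267; no collateral gives 204 − 23 = 181. No deviation. ✓
  Subprime: no collateral gives 204 − 21 = 183; collateral gives 327 − 156 = 171. No deviation. ✓
Both hold — the creditworthy type sends collateral.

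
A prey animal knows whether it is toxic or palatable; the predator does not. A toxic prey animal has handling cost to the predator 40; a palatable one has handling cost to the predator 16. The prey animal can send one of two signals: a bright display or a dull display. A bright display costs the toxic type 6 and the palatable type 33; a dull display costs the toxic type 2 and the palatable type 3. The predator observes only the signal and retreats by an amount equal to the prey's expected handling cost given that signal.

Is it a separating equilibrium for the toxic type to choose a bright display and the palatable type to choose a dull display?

Yes

Under separation the predator infers type exactly: bright display → toxic (pays 40), dull display → palatable (pays 16).
Toxic: bright display gives 40 − 6 = 34; dull display gives 16 − 2 = 14. No deviation. ✓
Palatable: dull display gives 16 − 3 = 13; bright display gives 40 − 33 = 7. No deviation. ✓
Both incentive constraints hold.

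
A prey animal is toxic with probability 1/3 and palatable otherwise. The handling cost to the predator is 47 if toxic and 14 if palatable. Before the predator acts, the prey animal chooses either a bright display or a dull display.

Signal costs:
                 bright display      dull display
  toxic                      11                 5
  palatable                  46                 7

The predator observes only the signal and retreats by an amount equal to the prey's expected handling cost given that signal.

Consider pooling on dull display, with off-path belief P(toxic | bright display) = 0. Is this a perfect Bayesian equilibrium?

Yes

On the equilibrium path (dull display) the predator holds the prior 1/3 and pays 1/3·47 + 2/3·14 = 25. Off-path (bright display) belief 0 gives 0·47 + 1·14 = 14.
Toxic: dull display gives 25 − 5 = 20; bright display gives 14 − 11 = 3. Stays. ✓
Palatable: dull display gives 25 − 7 = 18; bright display gives 14 − 46 = -32. Stays. ✓
Beliefs are Bayes-consistent on-path and both types best-respond.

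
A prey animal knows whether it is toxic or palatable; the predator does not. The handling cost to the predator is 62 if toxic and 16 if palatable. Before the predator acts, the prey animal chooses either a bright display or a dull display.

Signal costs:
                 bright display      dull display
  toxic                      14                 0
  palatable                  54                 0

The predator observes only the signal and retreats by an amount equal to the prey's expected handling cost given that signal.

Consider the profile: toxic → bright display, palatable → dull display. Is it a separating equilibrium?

Yes

If types separate, bright display earns payment 62 and dull display earns 16.
Toxic: bright display gives 62 − 14 = 48; dull display gives 16 − 0 = 16. No deviation. ✓
Palatable: dull display gives 16 − 0 = 16; bright display gives 62 − 54 = 8. No deviation. ✓
Both incentive constraints hold.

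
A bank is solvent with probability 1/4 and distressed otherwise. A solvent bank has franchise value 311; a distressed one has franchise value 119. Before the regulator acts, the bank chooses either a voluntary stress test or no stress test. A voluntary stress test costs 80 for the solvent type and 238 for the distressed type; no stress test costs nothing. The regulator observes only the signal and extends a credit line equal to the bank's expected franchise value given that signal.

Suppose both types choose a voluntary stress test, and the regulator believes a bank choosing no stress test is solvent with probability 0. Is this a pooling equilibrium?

At the pooled signal (stress test) the regulator holds the prior 1/4 and pays 1/4·311 + 3/4·119 = 167. Off-path (no stress test) belief 0 gives 0·311 + 1·119 = 119.
Solvent: stress test gives 167 − 80 = 87; no stress test gives 119 − 0 = 119. Deviates. ✗
Distressed: stress test gives 167 − 238 = -71; no stress test gives 119 − 0 = 119. Deviates. ✗

No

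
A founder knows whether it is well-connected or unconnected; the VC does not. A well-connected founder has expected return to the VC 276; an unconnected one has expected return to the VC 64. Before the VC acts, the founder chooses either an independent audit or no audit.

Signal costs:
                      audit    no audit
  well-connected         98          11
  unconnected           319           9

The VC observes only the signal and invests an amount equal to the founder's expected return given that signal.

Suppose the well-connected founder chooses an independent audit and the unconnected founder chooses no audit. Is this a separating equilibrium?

Yes

If types separate, audit earns payment 276 and no audit earns 64.
Well-connected: audit gives 276 − 98 = 178; no audit gives 64 − 11 = 53. No deviation. ✓
Unconnected: no audit gives 64 − 9 = 55; audit gives 276 − 319 = -43. No deviation. ✓
Both incentive constraints hold.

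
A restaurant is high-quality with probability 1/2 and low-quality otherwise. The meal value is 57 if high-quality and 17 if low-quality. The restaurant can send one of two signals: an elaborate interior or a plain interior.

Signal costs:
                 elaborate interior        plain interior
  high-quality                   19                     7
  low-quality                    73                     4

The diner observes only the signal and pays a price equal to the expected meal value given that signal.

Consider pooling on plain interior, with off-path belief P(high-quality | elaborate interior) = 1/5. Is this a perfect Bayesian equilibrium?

On the equilibrium path (plain interior) the diner holds the prior 1/2 and pays 1/2·57 + 1/2·17 = 37. Off-path (elaborate interior) belief 1/5 gives 1/5·57 + 4/5·17 = 25.
High-quality: plain interior gives 37 − 7 = 30; elaborate interior gives 25 − 19 = 6. Stays. ✓
Low-quality: plain interior gives 37 − 4 = 33; elaborate interior gives 25 − 73 = -48. Stays. ✓
Beliefs are Bayes-consistent on-path and both types best-respond.

Yes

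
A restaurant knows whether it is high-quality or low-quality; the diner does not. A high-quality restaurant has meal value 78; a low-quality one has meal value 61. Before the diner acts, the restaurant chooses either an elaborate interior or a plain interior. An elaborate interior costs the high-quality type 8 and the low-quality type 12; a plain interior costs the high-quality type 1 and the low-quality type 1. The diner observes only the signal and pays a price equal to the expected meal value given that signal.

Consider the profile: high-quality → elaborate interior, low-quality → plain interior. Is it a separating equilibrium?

No

If types separate, elaborate interior earns payment 78 and plain interior earns 61.
High-quality: elaborate interior gives 78 − 8 = 70; plain interior gives 61 − 1 = 60. No deviation. ✓
Low-quality: plain interior gives 61 − 1 = 60; elaborate interior gives 78 − 12 = 66. Would deviate. ✗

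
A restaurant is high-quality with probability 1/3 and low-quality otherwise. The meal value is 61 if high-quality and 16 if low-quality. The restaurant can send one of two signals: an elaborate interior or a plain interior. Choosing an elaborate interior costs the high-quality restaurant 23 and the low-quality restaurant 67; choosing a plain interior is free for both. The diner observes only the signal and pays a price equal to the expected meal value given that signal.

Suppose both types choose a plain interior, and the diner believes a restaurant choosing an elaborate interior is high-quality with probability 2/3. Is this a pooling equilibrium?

Yes

At the pooled signal (plain interior) the diner holds the prior 1/3 and pays 1/3·61 + 2/3·16 = 31. Off-path (elaborate interior) belief 2/3 gives 2/3·61 + 1/3·16 = 46.
High-quality: plain interior gives 31 − 0 = 31; elaborate interior gives 46 − 23 = 23. Stays. ✓
Low-quality: plain interior gives 31 − 0 = 31; elaborate interior gives 46 − 67 = -21. Stays. ✓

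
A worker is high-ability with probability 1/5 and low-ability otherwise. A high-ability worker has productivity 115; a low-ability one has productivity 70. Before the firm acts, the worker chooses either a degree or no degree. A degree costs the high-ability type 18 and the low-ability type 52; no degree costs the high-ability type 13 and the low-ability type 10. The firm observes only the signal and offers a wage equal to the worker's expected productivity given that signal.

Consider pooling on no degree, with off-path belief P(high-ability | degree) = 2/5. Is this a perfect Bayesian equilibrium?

No

At the pooled signal (no degree) the firm holds the prior 1/5 and pays 1/5·115 + 4/5·70 = 79. Off-path (degree) belief 2/5 gives 2/5·115 + 3/5·70 = 88.
High-ability: no degree gives 79 − 13 = 66; degree gives 88 − 18 = 70. Deviates. ✗
Low-ability: no degree gives 79 − 10 = 69; degree gives 88 − 52 = 36. Stays. ✓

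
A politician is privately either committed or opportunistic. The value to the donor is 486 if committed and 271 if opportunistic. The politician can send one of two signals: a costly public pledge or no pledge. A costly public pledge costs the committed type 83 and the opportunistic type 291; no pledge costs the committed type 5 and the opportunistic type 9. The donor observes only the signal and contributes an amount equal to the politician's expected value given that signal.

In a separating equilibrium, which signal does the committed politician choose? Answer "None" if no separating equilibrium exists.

Try committed → pledge, opportunistic → no pledge:
  If types separate, pledge earns payment 486 and no pledge earns 271.
  Committed: pledge gives 486 − 83 = 403; no pledge gives 271 − 5 = 266. No deviation. ✓
  Opportunistic: no pledge gives 271 − 9 = 262; pledge gives 486 − 291 = 195. No deviation. ✓
Both hold — the committed type sends pledge.

pledge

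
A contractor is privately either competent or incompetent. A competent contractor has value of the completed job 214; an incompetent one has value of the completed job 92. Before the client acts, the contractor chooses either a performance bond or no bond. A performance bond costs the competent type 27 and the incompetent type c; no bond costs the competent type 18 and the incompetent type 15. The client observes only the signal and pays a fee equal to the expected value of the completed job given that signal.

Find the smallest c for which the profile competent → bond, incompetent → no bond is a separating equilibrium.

137

Under separation: bond → competent (pays 214); no bond → incompetent (pays 92).
Competent: 214 − 27 = 187 ≥ 92 − 18 = 74. Holds regardless of c. ✓
Incompetent: 92 − 15 ≥ 214 − c, so c ≥ 214 − 77 = 137.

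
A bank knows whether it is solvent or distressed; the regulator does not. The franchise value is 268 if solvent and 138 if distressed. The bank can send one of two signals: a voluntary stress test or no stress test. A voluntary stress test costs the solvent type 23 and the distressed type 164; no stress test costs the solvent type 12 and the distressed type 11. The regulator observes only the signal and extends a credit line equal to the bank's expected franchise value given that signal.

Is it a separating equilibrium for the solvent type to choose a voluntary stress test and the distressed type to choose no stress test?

Yes

If types separate, stress test earns payment 268 and no stress test earns 138.
Solvent: stress test gives 268 − 23 = 245; no stress test gives 138 − 12 = 126. No deviation. ✓
Distressed: no stress test gives 138 − 11 = 127; stress test gives 268 − 164 = 104. No deviation. ✓
Neither type gains from mimicking the other.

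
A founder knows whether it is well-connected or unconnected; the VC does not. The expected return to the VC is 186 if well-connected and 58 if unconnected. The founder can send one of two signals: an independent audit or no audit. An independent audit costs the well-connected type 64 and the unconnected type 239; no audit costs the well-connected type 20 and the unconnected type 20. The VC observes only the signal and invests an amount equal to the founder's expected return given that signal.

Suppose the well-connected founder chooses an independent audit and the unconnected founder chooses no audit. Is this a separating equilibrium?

Yes

Under separation the VC infers type exactly: audit → well-connected (pays 186), no audit → unconnected (pays 58).
Well-connected: audit gives 186 − 64 = 122; no audit gives 58 − 20 = 38. No deviation. ✓
Unconnected: no audit gives 58 − 20 = 38; audit gives 186 − 239 = -53. No deviation. ✓
Neither type gains from mimicking the other.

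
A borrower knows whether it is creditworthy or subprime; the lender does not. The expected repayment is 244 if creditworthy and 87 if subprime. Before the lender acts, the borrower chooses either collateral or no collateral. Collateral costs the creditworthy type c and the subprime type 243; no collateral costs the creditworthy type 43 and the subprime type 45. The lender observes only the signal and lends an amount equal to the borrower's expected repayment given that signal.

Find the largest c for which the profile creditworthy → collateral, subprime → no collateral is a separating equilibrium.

200

Under separation: collateral → creditworthy (pays 244); no collateral → subprime (pays 87).
Subprime: 87 − 45 = 42 ≥ 244 − 243 = 1. Holds regardless of c. ✓
Creditworthy: 244 − c ≥ 87 − 43, so c ≤ 244 − 44 = 200.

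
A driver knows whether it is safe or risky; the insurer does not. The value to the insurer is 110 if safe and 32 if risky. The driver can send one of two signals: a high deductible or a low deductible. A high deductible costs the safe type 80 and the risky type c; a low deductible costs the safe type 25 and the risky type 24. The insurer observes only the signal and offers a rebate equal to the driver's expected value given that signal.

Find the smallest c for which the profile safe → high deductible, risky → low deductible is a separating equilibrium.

Under separation: high deductible → safe (pays 110); low deductible → risky (pays 32).
Safe: 110 − 80 = 30 ≥ 32 − 25 = 7. Holds regardless of c. ✓
Risky: 32 − 24 ≥ 110 − c, so c ≥ 110 − 8 = 102.

102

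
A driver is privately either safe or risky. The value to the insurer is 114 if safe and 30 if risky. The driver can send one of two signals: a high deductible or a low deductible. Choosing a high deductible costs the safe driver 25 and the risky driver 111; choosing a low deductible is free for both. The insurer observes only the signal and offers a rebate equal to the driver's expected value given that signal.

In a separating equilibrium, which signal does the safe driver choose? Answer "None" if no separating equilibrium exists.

high deductible

Try safe → high deductible, risky → low deductible:
  If types separate, high deductible earns payment 114 and low deductible earns 30.
  Safe: high deductible gives 114 − 25 = 89; low deductible gives 30 − 0 = 30. No deviation. ✓
  Risky: low deductible gives 30 − 0 = 30; high deductible gives 114 − 111 = 3. No deviation. ✓
Both hold — the safe type sends high deductible.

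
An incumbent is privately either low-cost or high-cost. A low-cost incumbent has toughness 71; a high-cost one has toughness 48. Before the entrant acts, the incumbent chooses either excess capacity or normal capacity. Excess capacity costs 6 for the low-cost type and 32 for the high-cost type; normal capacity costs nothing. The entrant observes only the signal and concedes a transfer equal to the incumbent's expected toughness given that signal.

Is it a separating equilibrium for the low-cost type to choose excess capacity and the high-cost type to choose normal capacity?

Yes

Under separation the entrant infers type exactly: excess capacity → low-cost (pays 71), normal capacity → high-cost (pays 48).
Low-cost: excess capacity gives 71 − 6 = 65; normal capacity gives 48 − 0 = 48. No deviation. ✓
High-cost: normal capacity gives 48 − 0 = 48; excess capacity gives 71 − 32 = 39. No deviation. ✓
Neither type gains from mimicking the other.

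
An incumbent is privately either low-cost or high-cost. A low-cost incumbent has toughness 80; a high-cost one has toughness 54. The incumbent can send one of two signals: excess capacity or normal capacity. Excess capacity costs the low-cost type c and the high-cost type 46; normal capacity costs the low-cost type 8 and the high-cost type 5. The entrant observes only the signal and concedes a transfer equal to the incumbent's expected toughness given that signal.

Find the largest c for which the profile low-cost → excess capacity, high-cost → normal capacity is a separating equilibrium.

Under separation: excess capacity → low-cost (pays 80); normal capacity → high-cost (pays 54).
High-cost: 54 − 5 = 49 ≥ 80 − 46 = 34. Holds regardless of c. ✓
Low-cost: 80 − c ≥ 54 − 8, so c ≤ 80 − 46 = 34.

34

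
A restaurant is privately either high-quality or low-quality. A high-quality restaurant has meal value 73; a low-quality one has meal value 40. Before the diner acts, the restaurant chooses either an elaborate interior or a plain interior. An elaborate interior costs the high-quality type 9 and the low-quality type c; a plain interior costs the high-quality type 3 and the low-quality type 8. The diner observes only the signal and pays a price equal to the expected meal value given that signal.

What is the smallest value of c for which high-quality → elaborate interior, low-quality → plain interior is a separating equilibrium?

Under separation: elaborate interior → high-quality (pays 73); plain interior → low-quality (pays 40).
High-quality: 73 − 9 = 64 ≥ 40 − 3 = 37. Holds regardless of c. ✓
Low-quality: 40 − 8 ≥ 73 − c, so c ≥ 73 − 32 = 41.

41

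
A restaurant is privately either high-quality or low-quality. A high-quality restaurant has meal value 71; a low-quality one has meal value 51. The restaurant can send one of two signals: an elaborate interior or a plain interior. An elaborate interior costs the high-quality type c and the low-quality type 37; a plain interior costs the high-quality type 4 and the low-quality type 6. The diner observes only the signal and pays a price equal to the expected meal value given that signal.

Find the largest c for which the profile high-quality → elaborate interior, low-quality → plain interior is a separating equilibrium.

Under separation: elaborate interior → high-quality (pays 71); plain interior → low-quality (pays 51).
Low-quality: 51 − 6 = 45 ≥ 71 − 37 = 34. Holds regardless of c. ✓
High-quality: 71 − c ≥ 51 − 4, so c ≤ 71 − 47 = 24.

24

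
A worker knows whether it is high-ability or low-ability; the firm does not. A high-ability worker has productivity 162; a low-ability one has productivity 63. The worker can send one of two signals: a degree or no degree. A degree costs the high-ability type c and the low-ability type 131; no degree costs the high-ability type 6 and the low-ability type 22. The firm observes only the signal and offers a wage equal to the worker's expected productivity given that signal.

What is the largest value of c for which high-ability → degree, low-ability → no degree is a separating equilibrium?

Under separation: degree → high-ability (pays 162); no degree → low-ability (pays 63).
Low-ability: 63 − 22 = 41 ≥ 162 − 131 = 31. Holds regardless of c. ✓
High-ability: 162 − c ≥ 63 − 6, so c ≤ 162 − 57 = 105.

105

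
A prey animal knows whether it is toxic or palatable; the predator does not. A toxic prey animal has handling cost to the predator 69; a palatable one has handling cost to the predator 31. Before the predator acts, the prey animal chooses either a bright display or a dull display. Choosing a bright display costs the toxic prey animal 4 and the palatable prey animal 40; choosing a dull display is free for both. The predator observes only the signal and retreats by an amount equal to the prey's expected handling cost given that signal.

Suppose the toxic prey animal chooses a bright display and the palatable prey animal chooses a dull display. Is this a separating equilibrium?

Under separation the predator infers type exactly: bright display → toxic (pays 69), dull display → palatable (pays 31).
Toxic: bright display gives 69 − 4 = 65; dull display gives 31 − 0 = 31. No deviation. ✓
Palatable: dull display gives 31 − 0 = 31; bright display gives 69 − 40 = 29. No deviation. ✓
Both incentive constraints hold.

Yes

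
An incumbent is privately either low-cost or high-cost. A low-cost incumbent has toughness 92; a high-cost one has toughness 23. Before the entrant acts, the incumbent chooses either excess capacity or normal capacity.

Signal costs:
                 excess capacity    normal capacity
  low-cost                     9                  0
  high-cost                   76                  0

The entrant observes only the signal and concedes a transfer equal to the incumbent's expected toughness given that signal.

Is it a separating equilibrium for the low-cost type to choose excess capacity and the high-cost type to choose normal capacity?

If types separate, excess capacity earns payment 92 and normal capacity earns 23.
Low-cost: excess capacity gives 92 − 9 = 83; normal capacity gives 23 − 0 = 23. No deviation. ✓
High-cost: normal capacity gives 23 − 0 = 23; excess capacity gives 92 − 76 = 16. No deviation. ✓
Neither type gains from mimicking the other.

Yes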